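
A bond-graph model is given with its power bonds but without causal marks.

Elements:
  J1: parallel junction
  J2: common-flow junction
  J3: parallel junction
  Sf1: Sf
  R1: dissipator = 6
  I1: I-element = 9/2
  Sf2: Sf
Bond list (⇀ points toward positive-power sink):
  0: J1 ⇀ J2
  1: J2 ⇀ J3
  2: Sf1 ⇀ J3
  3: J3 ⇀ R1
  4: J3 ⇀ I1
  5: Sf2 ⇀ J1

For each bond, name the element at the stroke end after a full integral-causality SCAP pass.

b0 |J1
b1 |J2
b2 |Sf1
b3 |J3
b4 |I1
b5 |Sf2

bond 2 stroke→Sf1  (source Sf1 imposes f)
bond 5 stroke→Sf2  (Sf2 (Sf) sets flow on bond)
bond 0 stroke→J1  (only one effort-in slot at J1)
bond 1 stroke→J2  (1-jn J2 has f-setter on 0)
bond 4 stroke→I1  (prefer integral on I1)
bond 3 stroke→J3  (J3 needs exactly one e-in)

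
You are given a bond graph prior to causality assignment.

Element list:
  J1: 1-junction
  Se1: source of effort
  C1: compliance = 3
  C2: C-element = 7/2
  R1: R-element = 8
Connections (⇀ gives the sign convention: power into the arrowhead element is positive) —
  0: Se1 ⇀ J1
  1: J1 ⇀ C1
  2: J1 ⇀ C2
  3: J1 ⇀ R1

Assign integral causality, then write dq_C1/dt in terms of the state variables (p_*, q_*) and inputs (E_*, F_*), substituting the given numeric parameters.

bond 0 stroke→J1  (Se1: effort source, stroke at far end)
bond 1 stroke→J1  (C1 outputs effort q/C1)
bond 2 stroke→J1  (prefer integral on C2)
bond 3 stroke→R1  (J1: last free bond brings flow in)

dq_C1/dt = E_Se1/8 - q_C1/24 - q_C2/28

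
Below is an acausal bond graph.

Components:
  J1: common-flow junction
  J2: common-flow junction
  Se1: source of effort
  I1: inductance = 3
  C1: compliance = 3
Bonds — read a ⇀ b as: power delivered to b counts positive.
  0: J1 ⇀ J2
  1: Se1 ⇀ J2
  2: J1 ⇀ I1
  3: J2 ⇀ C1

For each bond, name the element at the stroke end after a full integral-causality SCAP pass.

b1 |J2  (source Se1 imposes e)
b2 |I1  (prefer integral on I1)
b0 |J1  (common-f at J1 fixed by 2)
b3 |J2  (1-jn J2 has f-setter on 0)

b0 stroke at J1
b1 stroke at J2
b2 stroke at I1
b3 stroke at J2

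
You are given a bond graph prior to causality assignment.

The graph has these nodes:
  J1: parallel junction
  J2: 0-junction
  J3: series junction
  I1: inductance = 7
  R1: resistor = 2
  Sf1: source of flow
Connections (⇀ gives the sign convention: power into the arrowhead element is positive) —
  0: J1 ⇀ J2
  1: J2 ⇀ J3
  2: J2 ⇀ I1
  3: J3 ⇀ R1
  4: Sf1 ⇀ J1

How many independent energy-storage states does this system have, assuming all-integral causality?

b4 stroke→Sf1  (source Sf1 imposes f)
b0 stroke→J1  (only one effort-in slot at J1)
b2 stroke→I1  (I1: I, integral causality)
b1 stroke→J2  (J2: last free bond brings effort in)
b3 stroke→J3  (J3 flow already set via bond 1)

1  (I1 all integral)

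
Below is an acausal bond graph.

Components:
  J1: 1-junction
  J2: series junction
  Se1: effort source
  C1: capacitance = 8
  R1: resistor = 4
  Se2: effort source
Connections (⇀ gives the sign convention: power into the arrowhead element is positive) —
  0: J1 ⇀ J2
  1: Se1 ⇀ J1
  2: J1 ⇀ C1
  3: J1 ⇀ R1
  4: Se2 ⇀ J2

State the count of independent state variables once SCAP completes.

1  (C1 all integral)

b1 |J1  (source Se1 imposes e)
b4 |J2  (source Se2 imposes e)
b0 |J1  (J2: last free bond brings flow in)
b2 |J1  (C1: C, integral causality)
b3 |R1  (J1 needs exactly one f-in)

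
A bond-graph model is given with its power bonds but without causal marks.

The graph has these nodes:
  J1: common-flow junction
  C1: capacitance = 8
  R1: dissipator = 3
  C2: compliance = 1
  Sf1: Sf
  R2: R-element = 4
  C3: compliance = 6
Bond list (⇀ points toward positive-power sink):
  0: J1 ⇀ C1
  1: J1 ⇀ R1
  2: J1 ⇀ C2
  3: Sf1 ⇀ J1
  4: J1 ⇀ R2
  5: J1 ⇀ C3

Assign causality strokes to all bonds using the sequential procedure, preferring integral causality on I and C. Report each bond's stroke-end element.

#0 |J1
#1 |J1
#2 |J1
#3 |Sf1
#4 |J1
#5 |J1

b3 stroke→Sf1  (Sf1 (Sf) sets flow on bond)
b0 stroke→J1  (1-jn J1 has f-setter on 3)
b1 stroke→J1  (J1 flow already set via bond 3)
b2 stroke→J1  (common-f at J1 fixed by 3)
b4 stroke→J1  (1-jn J1 has f-setter on 3)
b5 stroke→J1  (J1 flow already set via bond 3)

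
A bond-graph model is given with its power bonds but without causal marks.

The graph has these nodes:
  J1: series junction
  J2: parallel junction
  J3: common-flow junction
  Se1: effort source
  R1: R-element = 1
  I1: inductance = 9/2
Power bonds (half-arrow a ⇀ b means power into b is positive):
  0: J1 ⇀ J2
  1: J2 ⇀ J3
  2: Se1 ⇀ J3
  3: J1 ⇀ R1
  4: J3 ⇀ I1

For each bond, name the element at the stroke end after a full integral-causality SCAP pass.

#0 stroke→J2
#1 stroke→J3
#2 stroke→J3
#3 stroke→J1
#4 stroke→I1

#2 stroke at J3  (Se1 fixes effort; stroke away)
#4 stroke at I1  (I1 integral (f out))
#1 stroke at J3  (J3 flow already set via bond 4)
#0 stroke at J2  (only one effort-in slot at J2)
#3 stroke at J1  (J1 flow already set via bond 0)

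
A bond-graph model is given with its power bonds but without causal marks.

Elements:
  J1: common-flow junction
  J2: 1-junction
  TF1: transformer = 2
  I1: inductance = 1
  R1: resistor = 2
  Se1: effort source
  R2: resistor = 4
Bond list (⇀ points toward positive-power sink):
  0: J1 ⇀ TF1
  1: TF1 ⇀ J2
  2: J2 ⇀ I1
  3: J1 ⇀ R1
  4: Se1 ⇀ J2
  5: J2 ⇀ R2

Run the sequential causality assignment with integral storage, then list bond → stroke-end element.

#0 →TF1
#1 →J2
#2 →I1
#3 →J1
#4 →J2
#5 →J2

b4 |J2  (source Se1 imposes e)
b2 |I1  (I1 integral (f out))
b1 |J2  (common-f at J2 fixed by 2)
b5 |J2  (J2: bond 2 brought flow, rest push out)
b0 |TF1  (through TF1, causality passes straight; one stroke at TF1)
b3 |J1  (1-jn J1 has f-setter on 0)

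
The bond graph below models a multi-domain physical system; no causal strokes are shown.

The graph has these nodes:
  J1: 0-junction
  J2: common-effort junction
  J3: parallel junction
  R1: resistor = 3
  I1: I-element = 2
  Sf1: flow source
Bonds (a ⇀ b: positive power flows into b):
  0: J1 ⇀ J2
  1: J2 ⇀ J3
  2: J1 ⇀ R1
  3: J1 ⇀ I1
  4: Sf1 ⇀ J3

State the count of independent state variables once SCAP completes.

1  (I1 all integral)

β4 stroke at Sf1  (source Sf1 imposes f)
β1 stroke at J3  (closing 0-jn rule on J3)
β0 stroke at J2  (J2: last free bond brings effort in)
β3 stroke at I1  (prefer integral on I1)
β2 stroke at J1  (J1: last free bond brings effort in)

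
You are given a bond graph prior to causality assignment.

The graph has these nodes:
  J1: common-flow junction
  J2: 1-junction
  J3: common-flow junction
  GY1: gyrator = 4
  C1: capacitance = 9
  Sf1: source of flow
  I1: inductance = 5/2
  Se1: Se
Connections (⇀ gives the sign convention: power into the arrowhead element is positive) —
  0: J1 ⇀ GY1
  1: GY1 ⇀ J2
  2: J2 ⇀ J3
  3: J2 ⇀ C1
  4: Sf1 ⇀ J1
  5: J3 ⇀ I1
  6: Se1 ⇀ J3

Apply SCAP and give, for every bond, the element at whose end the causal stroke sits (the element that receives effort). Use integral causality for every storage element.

b4 |Sf1  (Sf1: flow source, stroke at near end)
b6 |J3  (Se1 fixes effort; stroke away)
b0 |J1  (common-f at J1 fixed by 4)
b1 |J2  (through GY1, causality inverts; strokes same side of GY1)
b3 |J2  (C1 integral (e out))
b2 |J3  (J2: last free bond brings flow in)
b5 |I1  (J3 needs exactly one f-in)

b0 stroke→J1
b1 stroke→J2
b2 stroke→J3
b3 stroke→J2
b4 stroke→Sf1
b5 stroke→I1
b6 stroke→J3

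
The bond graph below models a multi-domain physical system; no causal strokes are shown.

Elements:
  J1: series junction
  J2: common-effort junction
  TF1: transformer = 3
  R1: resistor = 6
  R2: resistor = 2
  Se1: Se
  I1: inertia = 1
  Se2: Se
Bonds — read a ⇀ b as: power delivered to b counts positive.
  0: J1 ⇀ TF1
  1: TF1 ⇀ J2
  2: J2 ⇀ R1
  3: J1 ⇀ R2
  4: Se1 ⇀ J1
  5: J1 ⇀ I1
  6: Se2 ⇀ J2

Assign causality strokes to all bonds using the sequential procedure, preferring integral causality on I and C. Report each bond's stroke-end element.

bond 0 →J1
bond 1 →TF1
bond 2 →R1
bond 3 →J1
bond 4 →J1
bond 5 →I1
bond 6 →J2

β4 →J1  (source Se1 imposes e)
β6 →J2  (Se2 fixes effort; stroke away)
β1 →TF1  (0-jn J2 has e-setter on 6)
β2 →R1  (J2 effort already set via bond 6)
β0 →J1  (TF TF1: opposite of bond 1)
β5 →I1  (I1 outputs flow p/I1)
β3 →J1  (J1 flow already set via bond 5)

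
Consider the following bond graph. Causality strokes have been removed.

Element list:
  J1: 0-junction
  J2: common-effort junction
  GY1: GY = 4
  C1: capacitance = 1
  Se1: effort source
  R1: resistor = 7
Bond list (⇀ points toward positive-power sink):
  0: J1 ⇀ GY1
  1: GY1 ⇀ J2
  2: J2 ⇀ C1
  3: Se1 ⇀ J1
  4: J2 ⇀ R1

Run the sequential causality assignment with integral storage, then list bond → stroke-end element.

#0 →GY1
#1 →GY1
#2 →J2
#3 →J1
#4 →R1

#3 stroke at J1  (Se1 (Se) sets effort on bond)
#0 stroke at GY1  (J1 effort already set via bond 3)
#1 stroke at GY1  (GY GY1: same side as bond 0)
#2 stroke at J2  (C1 integral (e out))
#4 stroke at R1  (0-jn J2 has e-setter on 2)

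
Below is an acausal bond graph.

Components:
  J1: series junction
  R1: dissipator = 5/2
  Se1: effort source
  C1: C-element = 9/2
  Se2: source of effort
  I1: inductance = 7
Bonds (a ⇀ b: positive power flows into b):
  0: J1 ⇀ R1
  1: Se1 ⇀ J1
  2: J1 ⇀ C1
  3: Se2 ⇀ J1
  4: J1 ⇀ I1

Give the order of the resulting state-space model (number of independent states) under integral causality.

bond 1 →J1  (Se1: effort source, stroke at far end)
bond 3 →J1  (Se2: effort source, stroke at far end)
bond 2 →J1  (C1 outputs effort q/C1)
bond 4 →I1  (I1 integral (f out))
bond 0 →J1  (1-jn J1 has f-setter on 4)

2  (C1, I1 all integral)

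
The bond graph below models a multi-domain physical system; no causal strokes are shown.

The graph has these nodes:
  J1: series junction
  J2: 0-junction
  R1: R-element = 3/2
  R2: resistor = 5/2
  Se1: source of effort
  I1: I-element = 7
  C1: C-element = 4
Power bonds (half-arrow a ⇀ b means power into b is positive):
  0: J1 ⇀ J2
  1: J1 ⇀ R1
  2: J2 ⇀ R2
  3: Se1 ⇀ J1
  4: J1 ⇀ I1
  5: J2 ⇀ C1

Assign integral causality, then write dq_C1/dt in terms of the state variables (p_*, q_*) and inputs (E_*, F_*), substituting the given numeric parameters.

dq_C1/dt = p_I1/7 - q_C1/10

#3 |J1  (source Se1 imposes e)
#4 |I1  (I1: I, integral causality)
#0 |J1  (1-jn J1 has f-setter on 4)
#1 |J1  (common-f at J1 fixed by 4)
#5 |J2  (prefer integral on C1)
#2 |R2  (J2 effort already set via bond 5)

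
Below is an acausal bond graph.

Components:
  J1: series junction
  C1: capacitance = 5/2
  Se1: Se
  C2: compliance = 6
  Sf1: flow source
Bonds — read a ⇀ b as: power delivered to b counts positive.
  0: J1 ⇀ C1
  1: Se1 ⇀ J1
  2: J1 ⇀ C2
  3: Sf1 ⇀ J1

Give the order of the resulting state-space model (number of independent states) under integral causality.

2  (C1, C2 all integral)

β1 →J1  (Se1: effort source, stroke at far end)
β3 →Sf1  (source Sf1 imposes f)
β0 →J1  (1-jn J1 has f-setter on 3)
β2 →J1  (J1: bond 3 brought flow, rest push out)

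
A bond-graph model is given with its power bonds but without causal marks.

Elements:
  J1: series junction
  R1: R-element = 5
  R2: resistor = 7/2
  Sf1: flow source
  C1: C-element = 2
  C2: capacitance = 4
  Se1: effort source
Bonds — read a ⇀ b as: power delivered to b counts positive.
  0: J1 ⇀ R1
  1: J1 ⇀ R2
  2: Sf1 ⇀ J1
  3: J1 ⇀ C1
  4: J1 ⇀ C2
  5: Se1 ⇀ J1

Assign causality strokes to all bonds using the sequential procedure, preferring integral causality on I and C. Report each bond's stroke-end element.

b2 |Sf1  (source Sf1 imposes f)
b5 |J1  (source Se1 imposes e)
b0 |J1  (J1 flow already set via bond 2)
b1 |J1  (J1: bond 2 brought flow, rest push out)
b3 |J1  (J1 flow already set via bond 2)
b4 |J1  (1-jn J1 has f-setter on 2)

b0 stroke at J1
b1 stroke at J1
b2 stroke at Sf1
b3 stroke at J1
b4 stroke at J1
b5 stroke at J1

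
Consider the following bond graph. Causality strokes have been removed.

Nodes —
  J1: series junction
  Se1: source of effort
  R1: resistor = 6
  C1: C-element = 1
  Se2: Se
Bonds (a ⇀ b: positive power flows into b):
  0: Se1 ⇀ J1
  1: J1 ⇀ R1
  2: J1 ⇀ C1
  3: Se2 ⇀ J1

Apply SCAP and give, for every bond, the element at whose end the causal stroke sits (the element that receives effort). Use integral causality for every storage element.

b0 |J1
b1 |R1
b2 |J1
b3 |J1

bond 0 stroke→J1  (Se1 fixes effort; stroke away)
bond 3 stroke→J1  (Se2: effort source, stroke at far end)
bond 2 stroke→J1  (prefer integral on C1)
bond 1 stroke→R1  (closing 1-jn rule on J1)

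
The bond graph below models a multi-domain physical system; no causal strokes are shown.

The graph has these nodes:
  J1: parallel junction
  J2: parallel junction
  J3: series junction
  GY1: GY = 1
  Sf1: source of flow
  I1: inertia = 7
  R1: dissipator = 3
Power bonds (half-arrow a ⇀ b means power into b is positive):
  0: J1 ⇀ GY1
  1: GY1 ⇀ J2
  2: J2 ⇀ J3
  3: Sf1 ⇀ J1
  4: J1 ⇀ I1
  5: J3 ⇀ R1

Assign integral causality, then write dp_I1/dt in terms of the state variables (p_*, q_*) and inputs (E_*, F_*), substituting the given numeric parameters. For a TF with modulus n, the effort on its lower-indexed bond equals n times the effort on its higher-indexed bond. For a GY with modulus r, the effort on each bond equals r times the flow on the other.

dp_I1/dt = F_Sf1/3 - p_I1/21

b3 stroke→Sf1  (source Sf1 imposes f)
b4 stroke→I1  (I1: I, integral causality)
b0 stroke→J1  (J1 needs exactly one e-in)
b1 stroke→J2  (GY1 both-in/both-out from 0)
b2 stroke→J3  (common-e at J2 fixed by 1)
b5 stroke→R1  (closing 1-jn rule on J3)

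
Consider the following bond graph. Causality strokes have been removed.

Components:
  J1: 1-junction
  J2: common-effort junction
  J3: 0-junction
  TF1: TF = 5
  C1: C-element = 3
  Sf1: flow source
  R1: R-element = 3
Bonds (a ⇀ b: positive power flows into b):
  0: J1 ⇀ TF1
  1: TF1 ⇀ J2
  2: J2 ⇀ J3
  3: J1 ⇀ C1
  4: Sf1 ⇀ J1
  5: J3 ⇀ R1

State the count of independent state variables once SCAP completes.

bond 4 →Sf1  (source Sf1 imposes f)
bond 0 →J1  (J1: bond 4 brought flow, rest push out)
bond 3 →J1  (J1: bond 4 brought flow, rest push out)
bond 1 →TF1  (through TF1, causality passes straight; one stroke at TF1)
bond 2 →J2  (J2 needs exactly one e-in)
bond 5 →J3  (J3: last free bond brings effort in)

1  (C1 all integral)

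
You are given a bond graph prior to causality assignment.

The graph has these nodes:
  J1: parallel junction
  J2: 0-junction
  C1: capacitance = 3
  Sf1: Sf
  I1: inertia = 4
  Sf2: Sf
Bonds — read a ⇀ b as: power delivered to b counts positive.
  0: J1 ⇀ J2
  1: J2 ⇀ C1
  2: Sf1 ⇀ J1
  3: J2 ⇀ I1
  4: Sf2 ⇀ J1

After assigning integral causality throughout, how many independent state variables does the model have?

2  (C1, I1 all integral)

#2 stroke→Sf1  (Sf1 fixes flow; stroke at Sf1)
#4 stroke→Sf2  (source Sf2 imposes f)
#0 stroke→J1  (only one effort-in slot at J1)
#1 stroke→J2  (C1: C, integral causality)
#3 stroke→I1  (0-jn J2 has e-setter on 1)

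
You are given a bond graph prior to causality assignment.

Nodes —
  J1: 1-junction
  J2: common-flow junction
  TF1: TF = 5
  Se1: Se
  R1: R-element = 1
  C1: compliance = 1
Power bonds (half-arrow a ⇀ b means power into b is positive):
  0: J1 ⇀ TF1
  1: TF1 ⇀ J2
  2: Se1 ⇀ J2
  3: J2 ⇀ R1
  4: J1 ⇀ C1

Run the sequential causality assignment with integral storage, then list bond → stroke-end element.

#2 |J2  (Se1 fixes effort; stroke away)
#4 |J1  (C1 outputs effort q/C1)
#0 |TF1  (J1 needs exactly one f-in)
#1 |J2  (TF1: transformer flips bond 0)
#3 |R1  (J2: last free bond brings flow in)

b0 →TF1
b1 →J2
b2 →J2
b3 →R1
b4 →J1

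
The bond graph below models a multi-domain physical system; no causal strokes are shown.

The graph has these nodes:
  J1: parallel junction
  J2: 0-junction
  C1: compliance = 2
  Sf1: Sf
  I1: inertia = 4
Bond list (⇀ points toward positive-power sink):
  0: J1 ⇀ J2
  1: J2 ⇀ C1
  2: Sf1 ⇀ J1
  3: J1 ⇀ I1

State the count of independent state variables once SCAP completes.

bond 2 →Sf1  (Sf1: flow source, stroke at near end)
bond 1 →J2  (C1 outputs effort q/C1)
bond 0 →J1  (J2: bond 1 brought effort, rest push out)
bond 3 →I1  (0-jn J1 has e-setter on 0)

2  (C1, I1 all integral)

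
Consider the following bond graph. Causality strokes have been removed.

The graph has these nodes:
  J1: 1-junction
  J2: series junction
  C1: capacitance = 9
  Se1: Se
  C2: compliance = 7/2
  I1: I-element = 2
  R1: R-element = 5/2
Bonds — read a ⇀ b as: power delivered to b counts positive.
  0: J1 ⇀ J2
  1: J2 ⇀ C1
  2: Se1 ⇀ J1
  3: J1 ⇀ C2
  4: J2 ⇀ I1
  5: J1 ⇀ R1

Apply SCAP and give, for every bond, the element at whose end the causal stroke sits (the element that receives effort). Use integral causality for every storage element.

#0 |J2
#1 |J2
#2 |J1
#3 |J1
#4 |I1
#5 |J1

β2 |J1  (Se1 (Se) sets effort on bond)
β1 |J2  (prefer integral on C1)
β3 |J1  (prefer integral on C2)
β4 |I1  (I1 outputs flow p/I1)
β0 |J2  (1-jn J2 has f-setter on 4)
β5 |J1  (1-jn J1 has f-setter on 0)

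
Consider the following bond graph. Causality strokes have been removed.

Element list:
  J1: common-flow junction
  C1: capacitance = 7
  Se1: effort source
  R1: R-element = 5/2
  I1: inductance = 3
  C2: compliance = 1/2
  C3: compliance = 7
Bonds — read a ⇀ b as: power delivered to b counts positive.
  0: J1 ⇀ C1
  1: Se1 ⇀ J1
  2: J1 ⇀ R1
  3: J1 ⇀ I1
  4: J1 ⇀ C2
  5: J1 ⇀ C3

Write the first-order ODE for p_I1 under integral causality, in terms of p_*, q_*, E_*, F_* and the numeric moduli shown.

b1 →J1  (Se1: effort source, stroke at far end)
b0 →J1  (C1: C, integral causality)
b3 →I1  (I1 outputs flow p/I1)
b2 →J1  (1-jn J1 has f-setter on 3)
b4 →J1  (J1 flow already set via bond 3)
b5 →J1  (1-jn J1 has f-setter on 3)

dp_I1/dt = E_Se1 - 5*p_I1/6 - q_C1/7 - 2*q_C2 - q_C3/7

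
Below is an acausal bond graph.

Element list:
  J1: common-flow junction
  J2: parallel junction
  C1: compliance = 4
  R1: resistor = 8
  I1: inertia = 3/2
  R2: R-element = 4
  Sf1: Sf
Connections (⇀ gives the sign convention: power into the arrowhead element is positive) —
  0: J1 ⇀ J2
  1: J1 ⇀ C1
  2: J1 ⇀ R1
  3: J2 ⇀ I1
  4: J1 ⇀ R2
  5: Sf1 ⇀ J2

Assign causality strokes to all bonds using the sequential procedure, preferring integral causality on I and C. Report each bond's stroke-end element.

β5 stroke→Sf1  (source Sf1 imposes f)
β1 stroke→J1  (C1 outputs effort q/C1)
β3 stroke→I1  (prefer integral on I1)
β0 stroke→J2  (J2: last free bond brings effort in)
β2 stroke→J1  (1-jn J1 has f-setter on 0)
β4 stroke→J1  (J1 flow already set via bond 0)

β0 →J2
β1 →J1
β2 →J1
β3 →I1
β4 →J1
β5 →Sf1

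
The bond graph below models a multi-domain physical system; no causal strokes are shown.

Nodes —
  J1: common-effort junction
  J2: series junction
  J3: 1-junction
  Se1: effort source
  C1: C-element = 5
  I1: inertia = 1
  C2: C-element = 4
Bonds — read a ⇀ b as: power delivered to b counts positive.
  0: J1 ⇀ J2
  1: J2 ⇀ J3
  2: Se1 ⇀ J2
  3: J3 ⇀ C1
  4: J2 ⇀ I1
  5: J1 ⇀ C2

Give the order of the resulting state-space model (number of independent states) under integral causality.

3  (C1, C2, I1 all integral)

β2 stroke→J2  (Se1: effort source, stroke at far end)
β3 stroke→J3  (C1 integral (e out))
β1 stroke→J2  (J3 needs exactly one f-in)
β4 stroke→I1  (I1 integral (f out))
β0 stroke→J2  (J2: bond 4 brought flow, rest push out)
β5 stroke→J1  (only one effort-in slot at J1)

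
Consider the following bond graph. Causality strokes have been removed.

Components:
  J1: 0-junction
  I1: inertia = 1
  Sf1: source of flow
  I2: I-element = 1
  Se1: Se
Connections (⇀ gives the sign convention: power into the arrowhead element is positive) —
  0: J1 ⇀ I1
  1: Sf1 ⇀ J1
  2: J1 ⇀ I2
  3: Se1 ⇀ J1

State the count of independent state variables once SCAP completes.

#1 |Sf1  (Sf1: flow source, stroke at near end)
#3 |J1  (Se1 fixes effort; stroke away)
#0 |I1  (common-e at J1 fixed by 3)
#2 |I2  (common-e at J1 fixed by 3)

2  (I1, I2 all integral)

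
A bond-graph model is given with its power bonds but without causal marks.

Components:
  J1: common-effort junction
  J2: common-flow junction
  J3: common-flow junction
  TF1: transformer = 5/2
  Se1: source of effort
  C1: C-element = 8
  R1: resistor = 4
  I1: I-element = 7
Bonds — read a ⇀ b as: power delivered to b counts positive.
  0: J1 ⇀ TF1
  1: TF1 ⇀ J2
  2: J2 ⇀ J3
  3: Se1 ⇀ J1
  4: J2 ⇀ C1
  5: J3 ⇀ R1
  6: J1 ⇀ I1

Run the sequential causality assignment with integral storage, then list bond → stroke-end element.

bond 0 |TF1
bond 1 |J2
bond 2 |J3
bond 3 |J1
bond 4 |J2
bond 5 |R1
bond 6 |I1

b3 stroke at J1  (Se1 fixes effort; stroke away)
b0 stroke at TF1  (J1: bond 3 brought effort, rest push out)
b6 stroke at I1  (0-jn J1 has e-setter on 3)
b1 stroke at J2  (TF1 one-in-one-out from 0)
b4 stroke at J2  (C1: C, integral causality)
b2 stroke at J3  (J2: last free bond brings flow in)
b5 stroke at R1  (J3: last free bond brings flow in)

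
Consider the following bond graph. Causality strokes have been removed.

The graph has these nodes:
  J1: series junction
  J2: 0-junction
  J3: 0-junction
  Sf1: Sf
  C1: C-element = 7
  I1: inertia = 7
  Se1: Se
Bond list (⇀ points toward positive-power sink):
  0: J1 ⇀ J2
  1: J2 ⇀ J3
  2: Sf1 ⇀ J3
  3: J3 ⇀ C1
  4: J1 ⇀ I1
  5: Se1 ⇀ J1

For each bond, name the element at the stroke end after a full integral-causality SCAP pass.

b2 |Sf1  (Sf1 (Sf) sets flow on bond)
b5 |J1  (Se1 (Se) sets effort on bond)
b3 |J3  (prefer integral on C1)
b1 |J2  (J3: bond 3 brought effort, rest push out)
b0 |J1  (J2 effort already set via bond 1)
b4 |I1  (closing 1-jn rule on J1)

#0 →J1
#1 →J2
#2 →Sf1
#3 →J3
#4 →I1
#5 →J1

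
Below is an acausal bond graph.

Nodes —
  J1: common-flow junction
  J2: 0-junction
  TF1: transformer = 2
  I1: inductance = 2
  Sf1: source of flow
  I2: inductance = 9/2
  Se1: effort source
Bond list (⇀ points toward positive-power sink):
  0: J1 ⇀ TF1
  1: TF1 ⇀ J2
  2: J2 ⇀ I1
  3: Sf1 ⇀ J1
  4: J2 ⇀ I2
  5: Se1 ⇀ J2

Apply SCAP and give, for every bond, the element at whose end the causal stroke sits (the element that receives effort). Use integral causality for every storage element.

β0 stroke→J1
β1 stroke→TF1
β2 stroke→I1
β3 stroke→Sf1
β4 stroke→I2
β5 stroke→J2

#3 stroke→Sf1  (source Sf1 imposes f)
#5 stroke→J2  (Se1 (Se) sets effort on bond)
#0 stroke→J1  (J1 flow already set via bond 3)
#1 stroke→TF1  (J2 effort already set via bond 5)
#2 stroke→I1  (common-e at J2 fixed by 5)
#4 stroke→I2  (0-jn J2 has e-setter on 5)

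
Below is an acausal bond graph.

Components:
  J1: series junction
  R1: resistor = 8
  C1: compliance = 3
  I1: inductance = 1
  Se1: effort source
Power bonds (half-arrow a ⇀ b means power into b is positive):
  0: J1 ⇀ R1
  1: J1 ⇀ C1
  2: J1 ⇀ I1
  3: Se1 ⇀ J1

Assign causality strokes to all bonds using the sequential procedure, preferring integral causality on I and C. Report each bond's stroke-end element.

#0 stroke at J1
#1 stroke at J1
#2 stroke at I1
#3 stroke at J1

#3 stroke→J1  (source Se1 imposes e)
#1 stroke→J1  (prefer integral on C1)
#2 stroke→I1  (I1 integral (f out))
#0 stroke→J1  (1-jn J1 has f-setter on 2)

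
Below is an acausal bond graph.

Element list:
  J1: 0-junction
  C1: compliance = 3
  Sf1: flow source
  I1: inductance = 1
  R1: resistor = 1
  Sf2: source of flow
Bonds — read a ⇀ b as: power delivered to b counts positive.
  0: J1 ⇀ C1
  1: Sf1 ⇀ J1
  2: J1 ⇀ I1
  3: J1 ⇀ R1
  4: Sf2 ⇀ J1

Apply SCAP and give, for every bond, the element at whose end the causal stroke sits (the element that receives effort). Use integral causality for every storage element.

β1 stroke at Sf1  (source Sf1 imposes f)
β4 stroke at Sf2  (Sf2 (Sf) sets flow on bond)
β0 stroke at J1  (prefer integral on C1)
β2 stroke at I1  (J1: bond 0 brought effort, rest push out)
β3 stroke at R1  (0-jn J1 has e-setter on 0)

b0 →J1
b1 →Sf1
b2 →I1
b3 →R1
b4 →Sf2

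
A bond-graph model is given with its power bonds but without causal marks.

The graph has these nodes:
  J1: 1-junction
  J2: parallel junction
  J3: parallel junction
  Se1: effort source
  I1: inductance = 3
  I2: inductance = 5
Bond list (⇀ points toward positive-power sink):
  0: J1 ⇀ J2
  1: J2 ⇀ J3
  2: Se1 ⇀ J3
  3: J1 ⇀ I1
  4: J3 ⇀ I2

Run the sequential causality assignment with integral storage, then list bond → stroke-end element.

#0 →J1
#1 →J2
#2 →J3
#3 →I1
#4 →I2

#2 stroke→J3  (source Se1 imposes e)
#1 stroke→J2  (0-jn J3 has e-setter on 2)
#4 stroke→I2  (common-e at J3 fixed by 2)
#0 stroke→J1  (common-e at J2 fixed by 1)
#3 stroke→I1  (J1 needs exactly one f-in)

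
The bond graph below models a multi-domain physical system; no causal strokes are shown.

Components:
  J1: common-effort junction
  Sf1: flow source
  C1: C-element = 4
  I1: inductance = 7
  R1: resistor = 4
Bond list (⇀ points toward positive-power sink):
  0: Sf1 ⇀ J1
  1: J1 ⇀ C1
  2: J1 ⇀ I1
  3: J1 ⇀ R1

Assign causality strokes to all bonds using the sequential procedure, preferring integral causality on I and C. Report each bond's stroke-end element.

#0 →Sf1
#1 →J1
#2 →I1
#3 →R1

β0 stroke→Sf1  (Sf1: flow source, stroke at near end)
β1 stroke→J1  (prefer integral on C1)
β2 stroke→I1  (J1: bond 1 brought effort, rest push out)
β3 stroke→R1  (J1 effort already set via bond 1)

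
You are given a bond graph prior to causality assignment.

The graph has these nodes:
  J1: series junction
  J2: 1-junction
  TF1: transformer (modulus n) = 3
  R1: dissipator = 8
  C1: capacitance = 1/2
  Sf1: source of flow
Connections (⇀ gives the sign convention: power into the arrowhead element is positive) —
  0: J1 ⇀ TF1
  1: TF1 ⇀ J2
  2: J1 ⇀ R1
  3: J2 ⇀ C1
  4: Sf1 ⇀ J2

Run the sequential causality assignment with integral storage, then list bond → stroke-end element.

β4 stroke at Sf1  (Sf1 fixes flow; stroke at Sf1)
β1 stroke at J2  (J2: bond 4 brought flow, rest push out)
β3 stroke at J2  (common-f at J2 fixed by 4)
β0 stroke at TF1  (TF TF1: opposite of bond 1)
β2 stroke at J1  (J1: bond 0 brought flow, rest push out)

#0 →TF1
#1 →J2
#2 →J1
#3 →J2
#4 →Sf1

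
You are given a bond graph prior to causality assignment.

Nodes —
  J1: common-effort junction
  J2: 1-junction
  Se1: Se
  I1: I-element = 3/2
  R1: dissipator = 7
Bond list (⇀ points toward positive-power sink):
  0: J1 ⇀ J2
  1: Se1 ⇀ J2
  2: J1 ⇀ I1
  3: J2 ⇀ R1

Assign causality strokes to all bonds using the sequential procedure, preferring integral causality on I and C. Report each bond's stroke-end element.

#0 stroke at J1
#1 stroke at J2
#2 stroke at I1
#3 stroke at J2

#1 →J2  (Se1: effort source, stroke at far end)
#2 →I1  (prefer integral on I1)
#0 →J1  (closing 0-jn rule on J1)
#3 →J2  (1-jn J2 has f-setter on 0)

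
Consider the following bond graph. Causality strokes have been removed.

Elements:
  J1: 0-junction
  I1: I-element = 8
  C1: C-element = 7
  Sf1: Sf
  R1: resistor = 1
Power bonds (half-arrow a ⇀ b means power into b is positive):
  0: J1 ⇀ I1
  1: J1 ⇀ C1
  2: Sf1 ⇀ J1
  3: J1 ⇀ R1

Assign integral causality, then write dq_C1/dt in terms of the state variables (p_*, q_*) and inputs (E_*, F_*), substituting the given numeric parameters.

dq_C1/dt = F_Sf1 - p_I1/8 - q_C1/7

b2 stroke at Sf1  (Sf1: flow source, stroke at near end)
b0 stroke at I1  (I1 outputs flow p/I1)
b1 stroke at J1  (prefer integral on C1)
b3 stroke at R1  (common-e at J1 fixed by 1)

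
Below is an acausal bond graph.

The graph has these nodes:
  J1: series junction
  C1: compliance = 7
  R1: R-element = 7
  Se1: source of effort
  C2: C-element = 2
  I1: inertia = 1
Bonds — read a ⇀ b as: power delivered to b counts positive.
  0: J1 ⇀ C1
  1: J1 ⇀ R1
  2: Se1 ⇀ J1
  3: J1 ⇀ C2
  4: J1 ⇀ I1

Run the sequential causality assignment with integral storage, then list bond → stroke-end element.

b2 stroke→J1  (Se1 fixes effort; stroke away)
b0 stroke→J1  (C1: C, integral causality)
b3 stroke→J1  (C2: C, integral causality)
b4 stroke→I1  (I1: I, integral causality)
b1 stroke→J1  (common-f at J1 fixed by 4)

β0 stroke at J1
β1 stroke at J1
β2 stroke at J1
β3 stroke at J1
β4 stroke at I1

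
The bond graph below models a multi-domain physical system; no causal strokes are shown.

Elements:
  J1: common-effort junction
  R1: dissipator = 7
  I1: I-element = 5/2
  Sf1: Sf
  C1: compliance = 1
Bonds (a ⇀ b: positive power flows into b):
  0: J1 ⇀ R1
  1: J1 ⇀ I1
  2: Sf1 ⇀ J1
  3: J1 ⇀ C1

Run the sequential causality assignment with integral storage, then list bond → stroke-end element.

#0 stroke→R1
#1 stroke→I1
#2 stroke→Sf1
#3 stroke→J1

β2 →Sf1  (Sf1 fixes flow; stroke at Sf1)
β1 →I1  (prefer integral on I1)
β3 →J1  (C1 integral (e out))
β0 →R1  (J1: bond 3 brought effort, rest push out)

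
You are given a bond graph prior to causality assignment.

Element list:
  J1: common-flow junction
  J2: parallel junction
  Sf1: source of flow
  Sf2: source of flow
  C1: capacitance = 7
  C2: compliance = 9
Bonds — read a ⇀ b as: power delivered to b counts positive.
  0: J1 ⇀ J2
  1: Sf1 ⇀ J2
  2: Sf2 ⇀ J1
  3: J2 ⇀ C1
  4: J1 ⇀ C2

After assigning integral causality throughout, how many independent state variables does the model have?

#1 →Sf1  (Sf1: flow source, stroke at near end)
#2 →Sf2  (source Sf2 imposes f)
#0 →J1  (common-f at J1 fixed by 2)
#4 →J1  (1-jn J1 has f-setter on 2)
#3 →J2  (J2: last free bond brings effort in)

2  (C1, C2 all integral)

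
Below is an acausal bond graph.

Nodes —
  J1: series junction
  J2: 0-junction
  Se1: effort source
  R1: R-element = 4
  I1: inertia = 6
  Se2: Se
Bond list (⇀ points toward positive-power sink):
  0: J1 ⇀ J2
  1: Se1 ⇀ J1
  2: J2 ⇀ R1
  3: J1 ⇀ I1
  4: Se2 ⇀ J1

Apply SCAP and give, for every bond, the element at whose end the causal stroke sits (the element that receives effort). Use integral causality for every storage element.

bond 1 →J1  (Se1 fixes effort; stroke away)
bond 4 →J1  (source Se2 imposes e)
bond 3 →I1  (I1 integral (f out))
bond 0 →J1  (1-jn J1 has f-setter on 3)
bond 2 →J2  (J2 needs exactly one e-in)

bond 0 →J1
bond 1 →J1
bond 2 →J2
bond 3 →I1
bond 4 →J1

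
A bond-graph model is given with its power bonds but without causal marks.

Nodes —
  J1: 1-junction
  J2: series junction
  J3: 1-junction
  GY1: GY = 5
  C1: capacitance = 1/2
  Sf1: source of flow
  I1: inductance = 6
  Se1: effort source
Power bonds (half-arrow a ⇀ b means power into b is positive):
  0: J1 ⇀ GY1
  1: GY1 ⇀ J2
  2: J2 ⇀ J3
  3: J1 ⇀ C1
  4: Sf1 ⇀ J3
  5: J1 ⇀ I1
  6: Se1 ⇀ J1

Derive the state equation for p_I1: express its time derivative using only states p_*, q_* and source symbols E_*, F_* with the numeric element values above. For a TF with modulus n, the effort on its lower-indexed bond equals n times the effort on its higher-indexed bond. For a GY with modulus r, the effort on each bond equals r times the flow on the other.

dp_I1/dt = E_Se1 - 5*F_Sf1 - 2*q_C1

#4 |Sf1  (source Sf1 imposes f)
#6 |J1  (Se1 fixes effort; stroke away)
#2 |J3  (J3: bond 4 brought flow, rest push out)
#1 |J2  (common-f at J2 fixed by 2)
#0 |J1  (GY1: gyrator matches bond 1)
#3 |J1  (C1: C, integral causality)
#5 |I1  (closing 1-jn rule on J1)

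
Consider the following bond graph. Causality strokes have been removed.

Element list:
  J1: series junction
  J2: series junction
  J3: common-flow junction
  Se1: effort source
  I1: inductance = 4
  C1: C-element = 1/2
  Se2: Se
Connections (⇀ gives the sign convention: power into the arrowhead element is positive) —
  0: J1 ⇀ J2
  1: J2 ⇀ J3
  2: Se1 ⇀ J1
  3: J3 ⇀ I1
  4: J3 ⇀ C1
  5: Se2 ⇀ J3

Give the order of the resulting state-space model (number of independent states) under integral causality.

bond 2 →J1  (Se1: effort source, stroke at far end)
bond 5 →J3  (Se2 fixes effort; stroke away)
bond 0 →J2  (J1: last free bond brings flow in)
bond 1 →J3  (J2 needs exactly one f-in)
bond 3 →I1  (prefer integral on I1)
bond 4 →J3  (J3 flow already set via bond 3)

2  (C1, I1 all integral)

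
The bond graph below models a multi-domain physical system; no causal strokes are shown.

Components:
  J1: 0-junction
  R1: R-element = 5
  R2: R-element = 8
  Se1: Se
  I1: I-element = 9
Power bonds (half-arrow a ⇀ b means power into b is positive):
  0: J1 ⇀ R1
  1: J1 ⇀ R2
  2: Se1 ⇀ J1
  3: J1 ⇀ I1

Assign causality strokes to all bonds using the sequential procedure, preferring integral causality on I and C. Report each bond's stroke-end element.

b2 →J1  (Se1 (Se) sets effort on bond)
b0 →R1  (0-jn J1 has e-setter on 2)
b1 →R2  (common-e at J1 fixed by 2)
b3 →I1  (0-jn J1 has e-setter on 2)

#0 stroke→R1
#1 stroke→R2
#2 stroke→J1
#3 stroke→I1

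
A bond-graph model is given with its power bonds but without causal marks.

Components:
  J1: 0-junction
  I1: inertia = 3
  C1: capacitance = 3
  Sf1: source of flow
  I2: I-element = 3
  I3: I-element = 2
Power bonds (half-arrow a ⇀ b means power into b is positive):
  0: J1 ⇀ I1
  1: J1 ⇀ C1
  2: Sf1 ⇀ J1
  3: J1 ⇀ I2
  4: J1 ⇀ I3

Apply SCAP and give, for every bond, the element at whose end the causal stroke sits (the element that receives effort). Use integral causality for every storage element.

#0 stroke at I1
#1 stroke at J1
#2 stroke at Sf1
#3 stroke at I2
#4 stroke at I3

b2 stroke at Sf1  (Sf1: flow source, stroke at near end)
b0 stroke at I1  (I1 integral (f out))
b1 stroke at J1  (C1: C, integral causality)
b3 stroke at I2  (J1: bond 1 brought effort, rest push out)
b4 stroke at I3  (0-jn J1 has e-setter on 1)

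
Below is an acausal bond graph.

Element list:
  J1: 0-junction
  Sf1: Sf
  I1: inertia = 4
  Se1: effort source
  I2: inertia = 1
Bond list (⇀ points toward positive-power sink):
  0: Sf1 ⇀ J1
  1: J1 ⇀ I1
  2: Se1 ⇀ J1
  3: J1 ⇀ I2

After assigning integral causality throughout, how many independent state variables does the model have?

2  (I1, I2 all integral)

b0 stroke at Sf1  (source Sf1 imposes f)
b2 stroke at J1  (Se1 (Se) sets effort on bond)
b1 stroke at I1  (J1: bond 2 brought effort, rest push out)
b3 stroke at I2  (J1 effort already set via bond 2)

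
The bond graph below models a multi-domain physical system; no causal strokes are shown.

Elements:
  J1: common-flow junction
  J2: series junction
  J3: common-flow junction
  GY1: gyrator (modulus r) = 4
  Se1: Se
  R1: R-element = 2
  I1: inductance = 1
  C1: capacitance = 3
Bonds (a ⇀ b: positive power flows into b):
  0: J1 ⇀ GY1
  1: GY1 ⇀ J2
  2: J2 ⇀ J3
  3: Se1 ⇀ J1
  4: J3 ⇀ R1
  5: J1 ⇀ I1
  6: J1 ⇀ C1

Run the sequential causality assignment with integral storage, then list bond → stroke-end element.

bond 3 stroke at J1  (source Se1 imposes e)
bond 5 stroke at I1  (I1 integral (f out))
bond 0 stroke at J1  (common-f at J1 fixed by 5)
bond 6 stroke at J1  (common-f at J1 fixed by 5)
bond 1 stroke at J2  (GY1 both-in/both-out from 0)
bond 2 stroke at J3  (J2: last free bond brings flow in)
bond 4 stroke at R1  (J3 needs exactly one f-in)

bond 0 →J1
bond 1 →J2
bond 2 →J3
bond 3 →J1
bond 4 →R1
bond 5 →I1
bond 6 →J1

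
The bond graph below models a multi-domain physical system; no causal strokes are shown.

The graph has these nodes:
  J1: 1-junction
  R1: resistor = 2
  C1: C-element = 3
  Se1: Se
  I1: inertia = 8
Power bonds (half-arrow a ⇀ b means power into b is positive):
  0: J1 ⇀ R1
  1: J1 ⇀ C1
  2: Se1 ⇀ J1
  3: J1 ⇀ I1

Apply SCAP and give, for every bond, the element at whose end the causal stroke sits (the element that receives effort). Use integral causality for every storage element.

bond 0 →J1
bond 1 →J1
bond 2 →J1
bond 3 →I1

#2 |J1  (Se1 (Se) sets effort on bond)
#1 |J1  (C1: C, integral causality)
#3 |I1  (I1 outputs flow p/I1)
#0 |J1  (common-f at J1 fixed by 3)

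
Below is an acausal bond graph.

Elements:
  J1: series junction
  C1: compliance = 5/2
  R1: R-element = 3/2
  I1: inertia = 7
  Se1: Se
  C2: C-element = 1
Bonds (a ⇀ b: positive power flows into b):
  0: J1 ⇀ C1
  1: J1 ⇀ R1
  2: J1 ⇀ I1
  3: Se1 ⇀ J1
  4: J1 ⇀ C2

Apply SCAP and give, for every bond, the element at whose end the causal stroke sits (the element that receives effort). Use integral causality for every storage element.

bond 3 stroke at J1  (source Se1 imposes e)
bond 0 stroke at J1  (C1 integral (e out))
bond 2 stroke at I1  (I1 integral (f out))
bond 1 stroke at J1  (1-jn J1 has f-setter on 2)
bond 4 stroke at J1  (J1 flow already set via bond 2)

#0 stroke at J1
#1 stroke at J1
#2 stroke at I1
#3 stroke at J1
#4 stroke at J1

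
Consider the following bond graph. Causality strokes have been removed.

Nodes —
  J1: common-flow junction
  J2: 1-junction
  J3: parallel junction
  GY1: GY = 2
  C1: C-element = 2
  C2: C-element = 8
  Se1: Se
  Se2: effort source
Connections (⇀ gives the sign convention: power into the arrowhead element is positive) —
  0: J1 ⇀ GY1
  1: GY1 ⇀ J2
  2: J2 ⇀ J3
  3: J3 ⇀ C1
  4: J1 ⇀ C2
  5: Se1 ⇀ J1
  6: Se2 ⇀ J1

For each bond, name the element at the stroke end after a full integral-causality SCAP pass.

#0 stroke→GY1
#1 stroke→GY1
#2 stroke→J2
#3 stroke→J3
#4 stroke→J1
#5 stroke→J1
#6 stroke→J1

β5 →J1  (source Se1 imposes e)
β6 →J1  (Se2: effort source, stroke at far end)
β3 →J3  (C1 outputs effort q/C1)
β2 →J2  (J3 effort already set via bond 3)
β1 →GY1  (only one flow-in slot at J2)
β0 →GY1  (GY1: gyrator matches bond 1)
β4 →J1  (J1 flow already set via bond 0)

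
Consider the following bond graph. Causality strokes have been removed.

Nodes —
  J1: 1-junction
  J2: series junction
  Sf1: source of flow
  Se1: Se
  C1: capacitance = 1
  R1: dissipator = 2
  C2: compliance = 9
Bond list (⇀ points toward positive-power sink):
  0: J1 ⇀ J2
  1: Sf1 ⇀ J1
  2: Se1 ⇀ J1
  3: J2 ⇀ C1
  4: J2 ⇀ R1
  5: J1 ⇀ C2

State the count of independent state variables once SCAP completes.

#1 |Sf1  (Sf1: flow source, stroke at near end)
#2 |J1  (Se1: effort source, stroke at far end)
#0 |J1  (common-f at J1 fixed by 1)
#5 |J1  (common-f at J1 fixed by 1)
#3 |J2  (1-jn J2 has f-setter on 0)
#4 |J2  (J2 flow already set via bond 0)

2  (C1, C2 all integral)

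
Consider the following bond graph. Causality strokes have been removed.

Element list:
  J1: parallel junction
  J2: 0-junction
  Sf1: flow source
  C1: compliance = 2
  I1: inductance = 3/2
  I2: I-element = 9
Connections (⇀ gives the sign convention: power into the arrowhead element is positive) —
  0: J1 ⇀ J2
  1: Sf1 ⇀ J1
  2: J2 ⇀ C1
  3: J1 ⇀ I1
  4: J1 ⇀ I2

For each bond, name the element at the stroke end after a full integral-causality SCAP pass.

b0 |J1
b1 |Sf1
b2 |J2
b3 |I1
b4 |I2

#1 |Sf1  (Sf1: flow source, stroke at near end)
#2 |J2  (C1 outputs effort q/C1)
#0 |J1  (J2: bond 2 brought effort, rest push out)
#3 |I1  (J1: bond 0 brought effort, rest push out)
#4 |I2  (0-jn J1 has e-setter on 0)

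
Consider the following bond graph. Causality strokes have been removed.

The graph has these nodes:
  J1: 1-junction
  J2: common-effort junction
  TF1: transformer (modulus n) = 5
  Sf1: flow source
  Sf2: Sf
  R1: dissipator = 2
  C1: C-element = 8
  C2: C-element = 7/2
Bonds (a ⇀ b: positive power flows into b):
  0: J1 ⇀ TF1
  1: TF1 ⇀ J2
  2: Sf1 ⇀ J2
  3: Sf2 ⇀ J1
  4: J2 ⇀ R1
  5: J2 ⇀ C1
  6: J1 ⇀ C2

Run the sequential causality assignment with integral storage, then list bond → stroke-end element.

bond 0 →J1
bond 1 →TF1
bond 2 →Sf1
bond 3 →Sf2
bond 4 →R1
bond 5 →J2
bond 6 →J1

#2 stroke→Sf1  (Sf1 (Sf) sets flow on bond)
#3 stroke→Sf2  (Sf2: flow source, stroke at near end)
#0 stroke→J1  (common-f at J1 fixed by 3)
#6 stroke→J1  (J1 flow already set via bond 3)
#1 stroke→TF1  (TF1 one-in-one-out from 0)
#5 stroke→J2  (C1: C, integral causality)
#4 stroke→R1  (J2: bond 5 brought effort, rest push out)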